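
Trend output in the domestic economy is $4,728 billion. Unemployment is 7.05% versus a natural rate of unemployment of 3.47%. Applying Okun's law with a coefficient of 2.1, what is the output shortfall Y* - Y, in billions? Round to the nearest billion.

Output gap = -2.1 × (7.05 - 3.47) = -2.1 × 3.58 = -7.518%.
Actual GDP ≈ 4728 × 0.92482 ≈ 4373 billion, so the shortfall is 4728 - 4373 = 355 billion.

$355 billion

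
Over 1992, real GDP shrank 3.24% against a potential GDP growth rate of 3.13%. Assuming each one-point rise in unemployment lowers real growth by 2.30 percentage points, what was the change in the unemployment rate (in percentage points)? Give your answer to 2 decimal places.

2.77 percentage points

Growth-rate Okun's law: g_Y = g_Y* - β × Δu, so Δu = (g_Y* - g_Y)/β.
Δu = (3.13 + 3.24)/2.30 = 6.37/2.30 = 2.77 percentage points.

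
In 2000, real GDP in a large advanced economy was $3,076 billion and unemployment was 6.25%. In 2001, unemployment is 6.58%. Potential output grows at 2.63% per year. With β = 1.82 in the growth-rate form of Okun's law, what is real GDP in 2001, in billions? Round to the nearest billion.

Δu = 6.58 - 6.25 = 0.33 points.
Okun's law (growth form): g_Y = g_Y* - β × Δu = 2.63 - 1.82 × (0.33) = 2.63 - 0.6006 = 2.0294%.
Real GDP in the next year = 3076 × (1 + 2.0294/100) = 3076 × 1.020294 ≈ 3138 billion.

$3,138 billion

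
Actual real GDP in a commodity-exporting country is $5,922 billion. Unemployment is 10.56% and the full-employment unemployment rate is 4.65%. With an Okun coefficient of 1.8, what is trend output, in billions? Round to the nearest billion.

$6,627 billion

Unemployment gap = 10.56 - 4.65 = 5.91 points, so output gap = -1.8 × 5.91 = -10.638%.
Since Y = Y* × (1 + gap/100), Y* = 5922/0.89362 ≈ 6627 billion.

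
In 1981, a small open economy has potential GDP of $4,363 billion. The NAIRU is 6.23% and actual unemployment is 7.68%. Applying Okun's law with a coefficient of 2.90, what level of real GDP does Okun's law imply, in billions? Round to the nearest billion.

$4,180 billion

Unemployment gap = 7.68 - 6.23 = 1.45 points, so the output gap is -2.9 × 1.45 = -4.205%.
Actual GDP = 4363 × (1 - 4.205/100) = 4363 × 0.95795 ≈ 4180 billion.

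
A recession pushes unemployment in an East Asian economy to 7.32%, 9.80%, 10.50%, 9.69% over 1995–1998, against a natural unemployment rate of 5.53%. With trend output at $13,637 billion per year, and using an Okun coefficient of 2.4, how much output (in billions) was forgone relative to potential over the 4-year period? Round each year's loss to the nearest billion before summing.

Year 1995: gap = -2.4 × (7.32 - 5.53) = -4.296%, loss ≈ 13637 × 4.296/100 ≈ 586.
Year 1996: gap = -2.4 × (9.8 - 5.53) = -10.248%, loss ≈ 13637 × 10.248/100 ≈ 1398.
Year 1997: gap = -2.4 × (10.5 - 5.53) = -11.928%, loss ≈ 13637 × 11.928/100 ≈ 1627.
Year 1998: gap = -2.4 × (9.69 - 5.53) = -9.984%, loss ≈ 13637 × 9.984/100 ≈ 1362.
Total lost output = 586 + 1398 + 1627 + 1362 = 4973 billion.

$4,973 billion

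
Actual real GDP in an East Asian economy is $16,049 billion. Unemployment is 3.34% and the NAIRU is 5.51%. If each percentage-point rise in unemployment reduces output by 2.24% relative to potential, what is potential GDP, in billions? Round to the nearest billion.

$15,305 billion

Unemployment gap = 3.34 - 5.51 = -2.17 points, so output gap = -2.24 × (-2.17) = 4.8608%.
Since Y = Y* × (1 + gap/100), Y* = 16049/1.048608 ≈ 15305 billion.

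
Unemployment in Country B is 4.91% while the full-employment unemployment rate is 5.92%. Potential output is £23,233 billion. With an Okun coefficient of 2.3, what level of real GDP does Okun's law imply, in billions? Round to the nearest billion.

Unemployment gap = 4.91 - 5.92 = -1.01 points, so the output gap is -2.3 × (-1.01) = 2.323%.
Actual GDP = 23233 × (1 + 2.323/100) = 23233 × 1.02323 ≈ 23773 billion.

£23,773 billion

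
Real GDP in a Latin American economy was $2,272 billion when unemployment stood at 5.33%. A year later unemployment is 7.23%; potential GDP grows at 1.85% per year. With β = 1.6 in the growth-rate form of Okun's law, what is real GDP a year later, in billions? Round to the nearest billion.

Δu = 7.23 - 5.33 = 1.9 points.
Okun's law (growth form): g_Y = g_Y* - β × Δu = 1.85 - 1.6 × (1.90) = 1.85 - 3.04 = -1.19%.
Real GDP in the next year = 2272 × (1 - 1.19/100) = 2272 × 0.9881 ≈ 2245 billion.

$2,245 billion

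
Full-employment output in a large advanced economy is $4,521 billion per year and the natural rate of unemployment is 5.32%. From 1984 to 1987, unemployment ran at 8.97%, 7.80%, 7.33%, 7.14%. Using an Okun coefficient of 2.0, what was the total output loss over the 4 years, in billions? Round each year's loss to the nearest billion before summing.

$901 billion

Year 1984: gap = -2.0 × (8.97 - 5.32) = -7.3%, loss ≈ 4521 × 7.3/100 ≈ 330.
Year 1985: gap = -2.0 × (7.8 - 5.32) = -4.96%, loss ≈ 4521 × 4.96/100 ≈ 224.
Year 1986: gap = -2.0 × (7.33 - 5.32) = -4.02%, loss ≈ 4521 × 4.02/100 ≈ 182.
Year 1987: gap = -2.0 × (7.14 - 5.32) = -3.64%, loss ≈ 4521 × 3.64/100 ≈ 165.
Total lost output = 330 + 224 + 182 + 165 = 901 billion.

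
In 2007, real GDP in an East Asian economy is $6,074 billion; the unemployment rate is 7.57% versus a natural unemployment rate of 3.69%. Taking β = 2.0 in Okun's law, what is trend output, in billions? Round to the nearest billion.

$6,585 billion

Unemployment gap = 7.57 - 3.69 = 3.88 points, so output gap = -2 × 3.88 = -7.76%.
Since Y = Y* × (1 + gap/100), Y* = 6074/0.9224 ≈ 6585 billion.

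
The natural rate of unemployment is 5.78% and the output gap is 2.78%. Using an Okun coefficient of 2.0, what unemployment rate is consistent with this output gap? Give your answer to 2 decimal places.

4.39%

From Okun's law, u - u* = -(output gap)/β = -(2.78)/2.0 = -1.39 points.
So u = 5.78 - 1.39 = 4.39%.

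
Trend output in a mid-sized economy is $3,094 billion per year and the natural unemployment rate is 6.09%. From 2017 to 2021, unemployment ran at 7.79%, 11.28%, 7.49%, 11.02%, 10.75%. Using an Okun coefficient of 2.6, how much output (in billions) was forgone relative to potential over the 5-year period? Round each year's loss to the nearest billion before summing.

Year 2017: gap = -2.6 × (7.79 - 6.09) = -4.42%, loss ≈ 3094 × 4.42/100 ≈ 137.
Year 2018: gap = -2.6 × (11.28 - 6.09) = -13.494%, loss ≈ 3094 × 13.494/100 ≈ 418.
Year 2019: gap = -2.6 × (7.49 - 6.09) = -3.64%, loss ≈ 3094 × 3.64/100 ≈ 113.
Year 2020: gap = -2.6 × (11.02 - 6.09) = -12.818%, loss ≈ 3094 × 12.818/100 ≈ 397.
Year 2021: gap = -2.6 × (10.75 - 6.09) = -12.116%, loss ≈ 3094 × 12.116/100 ≈ 375.
Total lost output = 137 + 418 + 113 + 397 + 375 = 1440 billion.

$1,440 billion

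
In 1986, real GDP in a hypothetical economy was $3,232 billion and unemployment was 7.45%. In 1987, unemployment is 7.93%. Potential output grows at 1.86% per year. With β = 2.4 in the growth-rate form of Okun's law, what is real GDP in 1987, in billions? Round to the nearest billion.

$3,255 billion

Δu = 7.93 - 7.45 = 0.48 points.
Okun's law (growth form): g_Y = g_Y* - β × Δu = 1.86 - 2.4 × (0.48) = 1.86 - 1.152 = 0.708%.
Real GDP in the next year = 3232 × (1 + 0.708/100) = 3232 × 1.00708 ≈ 3255 billion.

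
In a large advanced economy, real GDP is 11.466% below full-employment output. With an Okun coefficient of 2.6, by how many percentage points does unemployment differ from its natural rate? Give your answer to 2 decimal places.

4.41 percentage points

Okun's law: output gap = -β × (u - u*), so u - u* = -(output gap)/β.
u - u* = -(-11.466)/2.6 = 4.41 percentage points.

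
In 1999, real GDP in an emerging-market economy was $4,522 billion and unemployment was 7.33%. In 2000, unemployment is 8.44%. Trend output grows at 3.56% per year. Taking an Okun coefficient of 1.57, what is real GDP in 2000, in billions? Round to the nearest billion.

$4,604 billion

Δu = 8.44 - 7.33 = 1.11 points.
Okun's law (growth form): g_Y = g_Y* - β × Δu = 3.56 - 1.57 × (1.11) = 3.56 - 1.7427 = 1.8173%.
Real GDP in the next year = 4522 × (1 + 1.8173/100) = 4522 × 1.018173 ≈ 4604 billion.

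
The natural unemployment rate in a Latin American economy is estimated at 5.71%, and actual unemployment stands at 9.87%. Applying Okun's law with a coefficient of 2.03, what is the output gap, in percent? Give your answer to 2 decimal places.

The unemployment gap is 9.87 - 5.71 = 4.16 percentage points.
Okun's law gives an output gap of -2.03 × 4.16 = -8.4448%, i.e. 8.44% below potential.

-8.44%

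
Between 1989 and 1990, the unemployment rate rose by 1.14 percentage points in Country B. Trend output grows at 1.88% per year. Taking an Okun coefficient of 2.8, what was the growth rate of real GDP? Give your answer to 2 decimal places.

Growth-rate Okun's law: g_Y = g_Y* - β × Δu.
g_Y = 1.88 - 2.8 × (1.14) = 1.88 - 3.192 = -1.312%, i.e. -1.31% to 2 d.p.

-1.31%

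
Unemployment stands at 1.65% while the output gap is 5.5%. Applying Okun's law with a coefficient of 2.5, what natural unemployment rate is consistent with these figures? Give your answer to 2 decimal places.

3.85%

From Okun's law, u - u* = -(output gap)/β = -(5.5)/2.5 = -2.2 points.
So u* = 1.65 + 2.2 = 3.85%.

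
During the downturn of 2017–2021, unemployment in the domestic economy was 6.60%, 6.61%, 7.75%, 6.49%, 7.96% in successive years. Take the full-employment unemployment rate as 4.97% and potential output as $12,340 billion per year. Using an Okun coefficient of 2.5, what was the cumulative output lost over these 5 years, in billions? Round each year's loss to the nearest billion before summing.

$3,258 billion

Year 2017: gap = -2.5 × (6.6 - 4.97) = -4.075%, loss ≈ 12340 × 4.075/100 ≈ 503.
Year 2018: gap = -2.5 × (6.61 - 4.97) = -4.1%, loss ≈ 12340 × 4.1/100 ≈ 506.
Year 2019: gap = -2.5 × (7.75 - 4.97) = -6.95%, loss ≈ 12340 × 6.95/100 ≈ 858.
Year 2020: gap = -2.5 × (6.49 - 4.97) = -3.8%, loss ≈ 12340 × 3.8/100 ≈ 469.
Year 2021: gap = -2.5 × (7.96 - 4.97) = -7.475%, loss ≈ 12340 × 7.475/100 ≈ 922.
Total lost output = 503 + 506 + 858 + 469 + 922 = 3258 billion.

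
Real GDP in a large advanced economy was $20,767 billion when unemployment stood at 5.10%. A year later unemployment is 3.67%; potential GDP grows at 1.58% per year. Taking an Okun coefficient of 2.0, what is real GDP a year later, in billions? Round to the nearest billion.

$21,689 billion

Δu = 3.67 - 5.1 = -1.43 points.
Okun's law (growth form): g_Y = g_Y* - β × Δu = 1.58 - 2.0 × (-1.43) = 1.58 + 2.86 = 4.44%.
Real GDP in the next year = 20767 × (1 + 4.44/100) = 20767 × 1.0444 ≈ 21689 billion.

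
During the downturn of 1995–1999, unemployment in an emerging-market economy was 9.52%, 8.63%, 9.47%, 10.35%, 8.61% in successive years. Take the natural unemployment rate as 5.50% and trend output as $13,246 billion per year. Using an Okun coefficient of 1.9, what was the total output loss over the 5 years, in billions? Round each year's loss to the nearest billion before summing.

$4,803 billion

Year 1995: gap = -1.9 × (9.52 - 5.5) = -7.638%, loss ≈ 13246 × 7.638/100 ≈ 1012.
Year 1996: gap = -1.9 × (8.63 - 5.5) = -5.947%, loss ≈ 13246 × 5.947/100 ≈ 788.
Year 1997: gap = -1.9 × (9.47 - 5.5) = -7.543%, loss ≈ 13246 × 7.543/100 ≈ 999.
Year 1998: gap = -1.9 × (10.35 - 5.5) = -9.215%, loss ≈ 13246 × 9.215/100 ≈ 1221.
Year 1999: gap = -1.9 × (8.61 - 5.5) = -5.909%, loss ≈ 13246 × 5.909/100 ≈ 783.
Total lost output = 1012 + 788 + 999 + 1221 + 783 = 4803 billion.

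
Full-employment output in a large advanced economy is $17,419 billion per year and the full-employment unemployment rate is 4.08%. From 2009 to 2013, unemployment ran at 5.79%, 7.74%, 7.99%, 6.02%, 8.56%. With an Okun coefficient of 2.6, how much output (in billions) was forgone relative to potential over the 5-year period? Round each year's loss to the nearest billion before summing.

$7,111 billion

Year 2009: gap = -2.6 × (5.79 - 4.08) = -4.446%, loss ≈ 17419 × 4.446/100 ≈ 774.
Year 2010: gap = -2.6 × (7.74 - 4.08) = -9.516%, loss ≈ 17419 × 9.516/100 ≈ 1658.
Year 2011: gap = -2.6 × (7.99 - 4.08) = -10.166%, loss ≈ 17419 × 10.166/100 ≈ 1771.
Year 2012: gap = -2.6 × (6.02 - 4.08) = -5.044%, loss ≈ 17419 × 5.044/100 ≈ 879.
Year 2013: gap = -2.6 × (8.56 - 4.08) = -11.648%, loss ≈ 17419 × 11.648/100 ≈ 2029.
Total lost output = 774 + 1658 + 1771 + 879 + 2029 = 7111 billion.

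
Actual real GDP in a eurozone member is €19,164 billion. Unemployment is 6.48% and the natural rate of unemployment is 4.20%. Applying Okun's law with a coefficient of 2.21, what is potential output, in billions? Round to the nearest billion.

€20,181 billion

Unemployment gap = 6.48 - 4.2 = 2.28 points, so output gap = -2.21 × 2.28 = -5.0388%.
Since Y = Y* × (1 + gap/100), Y* = 19164/0.949612 ≈ 20181 billion.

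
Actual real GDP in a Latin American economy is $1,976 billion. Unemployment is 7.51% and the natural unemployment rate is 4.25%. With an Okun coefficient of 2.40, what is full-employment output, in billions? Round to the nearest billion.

Unemployment gap = 7.51 - 4.25 = 3.26 points, so output gap = -2.4 × 3.26 = -7.824%.
Since Y = Y* × (1 + gap/100), Y* = 1976/0.92176 ≈ 2144 billion.

$2,144 billion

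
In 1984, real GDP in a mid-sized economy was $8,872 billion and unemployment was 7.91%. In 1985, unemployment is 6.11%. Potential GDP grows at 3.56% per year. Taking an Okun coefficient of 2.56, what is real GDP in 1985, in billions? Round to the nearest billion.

Δu = 6.11 - 7.91 = -1.8 points.
Okun's law (growth form): g_Y = g_Y* - β × Δu = 3.56 - 2.56 × (-1.80) = 3.56 + 4.608 = 8.168%.
Real GDP in the next year = 8872 × (1 + 8.168/100) = 8872 × 1.08168 ≈ 9597 billion.

$9,597 billion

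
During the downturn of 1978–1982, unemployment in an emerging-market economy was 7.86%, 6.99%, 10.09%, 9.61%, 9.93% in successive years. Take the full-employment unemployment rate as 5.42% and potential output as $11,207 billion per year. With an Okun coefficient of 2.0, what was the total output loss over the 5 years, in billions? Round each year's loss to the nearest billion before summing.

Year 1978: gap = -2.0 × (7.86 - 5.42) = -4.88%, loss ≈ 11207 × 4.88/100 ≈ 547.
Year 1979: gap = -2.0 × (6.99 - 5.42) = -3.14%, loss ≈ 11207 × 3.14/100 ≈ 352.
Year 1980: gap = -2.0 × (10.09 - 5.42) = -9.34%, loss ≈ 11207 × 9.34/100 ≈ 1047.
Year 1981: gap = -2.0 × (9.61 - 5.42) = -8.38%, loss ≈ 11207 × 8.38/100 ≈ 939.
Year 1982: gap = -2.0 × (9.93 - 5.42) = -9.02%, loss ≈ 11207 × 9.02/100 ≈ 1011.
Total lost output = 547 + 352 + 1047 + 939 + 1011 = 3896 billion.

$3,896 billion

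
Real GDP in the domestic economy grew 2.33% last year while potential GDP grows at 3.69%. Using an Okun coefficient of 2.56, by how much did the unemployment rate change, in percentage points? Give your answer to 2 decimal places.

0.53 percentage points

Growth-rate Okun's law: g_Y = g_Y* - β × Δu, so Δu = (g_Y* - g_Y)/β.
Δu = (3.69 - 2.33)/2.56 = 1.36/2.56 = 0.53 percentage points.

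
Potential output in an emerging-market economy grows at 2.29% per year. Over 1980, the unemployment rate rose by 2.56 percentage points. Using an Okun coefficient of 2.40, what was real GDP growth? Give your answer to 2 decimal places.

-3.85%

Growth-rate Okun's law: g_Y = g_Y* - β × Δu.
g_Y = 2.29 - 2.40 × (2.56) = 2.29 - 6.144 = -3.854%, i.e. -3.85% to 2 d.p.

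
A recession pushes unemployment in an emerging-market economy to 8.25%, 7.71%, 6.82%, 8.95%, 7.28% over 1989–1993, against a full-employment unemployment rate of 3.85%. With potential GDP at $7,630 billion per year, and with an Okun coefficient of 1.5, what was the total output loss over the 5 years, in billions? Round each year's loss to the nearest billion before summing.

Year 1989: gap = -1.5 × (8.25 - 3.85) = -6.6%, loss ≈ 7630 × 6.6/100 ≈ 504.
Year 1990: gap = -1.5 × (7.71 - 3.85) = -5.79%, loss ≈ 7630 × 5.79/100 ≈ 442.
Year 1991: gap = -1.5 × (6.82 - 3.85) = -4.455%, loss ≈ 7630 × 4.455/100 ≈ 340.
Year 1992: gap = -1.5 × (8.95 - 3.85) = -7.65%, loss ≈ 7630 × 7.65/100 ≈ 584.
Year 1993: gap = -1.5 × (7.28 - 3.85) = -5.145%, loss ≈ 7630 × 5.145/100 ≈ 393.
Total lost output = 504 + 442 + 340 + 584 + 393 = 2263 billion.

$2,263 billion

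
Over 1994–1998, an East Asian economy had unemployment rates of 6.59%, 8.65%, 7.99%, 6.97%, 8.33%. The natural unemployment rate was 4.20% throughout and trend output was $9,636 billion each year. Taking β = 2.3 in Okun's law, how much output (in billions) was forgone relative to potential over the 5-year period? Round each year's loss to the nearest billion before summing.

$3,885 billion

Year 1994: gap = -2.3 × (6.59 - 4.2) = -5.497%, loss ≈ 9636 × 5.497/100 ≈ 530.
Year 1995: gap = -2.3 × (8.65 - 4.2) = -10.235%, loss ≈ 9636 × 10.235/100 ≈ 986.
Year 1996: gap = -2.3 × (7.99 - 4.2) = -8.717%, loss ≈ 9636 × 8.717/100 ≈ 840.
Year 1997: gap = -2.3 × (6.97 - 4.2) = -6.371%, loss ≈ 9636 × 6.371/100 ≈ 614.
Year 1998: gap = -2.3 × (8.33 - 4.2) = -9.499%, loss ≈ 9636 × 9.499/100 ≈ 915.
Total lost output = 530 + 986 + 840 + 614 + 915 = 3885 billion.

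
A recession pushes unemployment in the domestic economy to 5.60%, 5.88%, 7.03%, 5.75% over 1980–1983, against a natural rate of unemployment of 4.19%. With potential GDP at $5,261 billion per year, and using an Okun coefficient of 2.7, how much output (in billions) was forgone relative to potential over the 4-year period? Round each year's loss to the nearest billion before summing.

Year 1980: gap = -2.7 × (5.6 - 4.19) = -3.807%, loss ≈ 5261 × 3.807/100 ≈ 200.
Year 1981: gap = -2.7 × (5.88 - 4.19) = -4.563%, loss ≈ 5261 × 4.563/100 ≈ 240.
Year 1982: gap = -2.7 × (7.03 - 4.19) = -7.668%, loss ≈ 5261 × 7.668/100 ≈ 403.
Year 1983: gap = -2.7 × (5.75 - 4.19) = -4.212%, loss ≈ 5261 × 4.212/100 ≈ 222.
Total lost output = 200 + 240 + 403 + 222 = 1065 billion.

$1,065 billion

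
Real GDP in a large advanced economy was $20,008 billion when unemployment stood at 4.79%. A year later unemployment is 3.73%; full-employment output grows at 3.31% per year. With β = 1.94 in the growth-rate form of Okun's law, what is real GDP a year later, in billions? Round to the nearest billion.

Δu = 3.73 - 4.79 = -1.06 points.
Okun's law (growth form): g_Y = g_Y* - β × Δu = 3.31 - 1.94 × (-1.06) = 3.31 + 2.0564 = 5.3664%.
Real GDP in the next year = 20008 × (1 + 5.3664/100) = 20008 × 1.053664 ≈ 21082 billion.

$21,082 billion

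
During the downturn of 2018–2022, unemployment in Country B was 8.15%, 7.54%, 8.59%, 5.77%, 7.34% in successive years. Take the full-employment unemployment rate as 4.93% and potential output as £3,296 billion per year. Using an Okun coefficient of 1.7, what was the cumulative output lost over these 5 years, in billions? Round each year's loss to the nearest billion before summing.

Year 2018: gap = -1.7 × (8.15 - 4.93) = -5.474%, loss ≈ 3296 × 5.474/100 ≈ 180.
Year 2019: gap = -1.7 × (7.54 - 4.93) = -4.437%, loss ≈ 3296 × 4.437/100 ≈ 146.
Year 2020: gap = -1.7 × (8.59 - 4.93) = -6.222%, loss ≈ 3296 × 6.222/100 ≈ 205.
Year 2021: gap = -1.7 × (5.77 - 4.93) = -1.428%, loss ≈ 3296 × 1.428/100 ≈ 47.
Year 2022: gap = -1.7 × (7.34 - 4.93) = -4.097%, loss ≈ 3296 × 4.097/100 ≈ 135.
Total lost output = 180 + 146 + 205 + 47 + 135 = 713 billion.

£713 billion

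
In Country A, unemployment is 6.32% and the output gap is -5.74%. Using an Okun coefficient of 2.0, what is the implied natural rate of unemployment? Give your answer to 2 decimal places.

From Okun's law, u - u* = -(output gap)/β = -(-5.74)/2.0 = 2.87 points.
So u* = 6.32 - 2.87 = 3.45%.

3.45%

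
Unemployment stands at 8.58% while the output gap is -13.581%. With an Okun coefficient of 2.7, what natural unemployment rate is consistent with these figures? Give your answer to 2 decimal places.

From Okun's law, u - u* = -(output gap)/β = -(-13.581)/2.7 = 5.03 points.
So u* = 8.58 - 5.03 = 3.55%.

3.55%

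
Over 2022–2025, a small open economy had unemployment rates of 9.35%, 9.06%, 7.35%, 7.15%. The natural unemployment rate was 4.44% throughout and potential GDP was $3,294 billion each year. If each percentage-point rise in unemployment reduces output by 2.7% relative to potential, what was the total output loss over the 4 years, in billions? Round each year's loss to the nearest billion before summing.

Year 2022: gap = -2.7 × (9.35 - 4.44) = -13.257%, loss ≈ 3294 × 13.257/100 ≈ 437.
Year 2023: gap = -2.7 × (9.06 - 4.44) = -12.474%, loss ≈ 3294 × 12.474/100 ≈ 411.
Year 2024: gap = -2.7 × (7.35 - 4.44) = -7.857%, loss ≈ 3294 × 7.857/100 ≈ 259.
Year 2025: gap = -2.7 × (7.15 - 4.44) = -7.317%, loss ≈ 3294 × 7.317/100 ≈ 241.
Total lost output = 437 + 411 + 259 + 241 = 1348 billion.

$1,348 billion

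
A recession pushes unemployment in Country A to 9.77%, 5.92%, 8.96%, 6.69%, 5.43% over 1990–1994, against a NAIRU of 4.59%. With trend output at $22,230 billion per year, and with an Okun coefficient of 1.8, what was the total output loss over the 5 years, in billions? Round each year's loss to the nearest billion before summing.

Year 1990: gap = -1.8 × (9.77 - 4.59) = -9.324%, loss ≈ 22230 × 9.324/100 ≈ 2073.
Year 1991: gap = -1.8 × (5.92 - 4.59) = -2.394%, loss ≈ 22230 × 2.394/100 ≈ 532.
Year 1992: gap = -1.8 × (8.96 - 4.59) = -7.866%, loss ≈ 22230 × 7.866/100 ≈ 1749.
Year 1993: gap = -1.8 × (6.69 - 4.59) = -3.78%, loss ≈ 22230 × 3.78/100 ≈ 840.
Year 1994: gap = -1.8 × (5.43 - 4.59) = -1.512%, loss ≈ 22230 × 1.512/100 ≈ 336.
Total lost output = 2073 + 532 + 1749 + 840 + 336 = 5530 billion.

$5,530 billion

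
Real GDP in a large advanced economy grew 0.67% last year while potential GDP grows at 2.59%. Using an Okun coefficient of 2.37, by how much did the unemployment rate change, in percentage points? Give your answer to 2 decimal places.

0.81 percentage points

Growth-rate Okun's law: g_Y = g_Y* - β × Δu, so Δu = (g_Y* - g_Y)/β.
Δu = (2.59 - 0.67)/2.37 = 1.92/2.37 = 0.81 percentage points.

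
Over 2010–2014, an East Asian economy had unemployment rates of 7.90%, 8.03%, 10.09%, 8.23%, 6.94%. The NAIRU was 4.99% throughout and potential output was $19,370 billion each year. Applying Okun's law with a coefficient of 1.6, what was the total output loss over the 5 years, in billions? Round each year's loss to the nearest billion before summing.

$5,033 billion

Year 2010: gap = -1.6 × (7.9 - 4.99) = -4.656%, loss ≈ 19370 × 4.656/100 ≈ 902.
Year 2011: gap = -1.6 × (8.03 - 4.99) = -4.864%, loss ≈ 19370 × 4.864/100 ≈ 942.
Year 2012: gap = -1.6 × (10.09 - 4.99) = -8.16%, loss ≈ 19370 × 8.16/100 ≈ 1581.
Year 2013: gap = -1.6 × (8.23 - 4.99) = -5.184%, loss ≈ 19370 × 5.184/100 ≈ 1004.
Year 2014: gap = -1.6 × (6.94 - 4.99) = -3.12%, loss ≈ 19370 × 3.12/100 ≈ 604.
Total lost output = 902 + 942 + 1581 + 1004 + 604 = 5033 billion.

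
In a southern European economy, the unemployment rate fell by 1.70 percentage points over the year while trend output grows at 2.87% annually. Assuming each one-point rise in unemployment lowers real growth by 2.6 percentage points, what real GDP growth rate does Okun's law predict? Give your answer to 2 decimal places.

Growth-rate Okun's law: g_Y = g_Y* - β × Δu.
g_Y = 2.87 - 2.6 × (-1.70) = 2.87 + 4.42 = 7.29%, i.e. 7.29% to 2 d.p.

7.29%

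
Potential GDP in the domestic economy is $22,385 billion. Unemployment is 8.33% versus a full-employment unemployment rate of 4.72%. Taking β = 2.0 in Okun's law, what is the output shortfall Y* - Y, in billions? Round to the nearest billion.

Output gap = -2.0 × (8.33 - 4.72) = -2 × 3.61 = -7.22%.
Actual GDP ≈ 22385 × 0.9278 ≈ 20769 billion, so the shortfall is 22385 - 20769 = 1616 billion.

$1,616 billion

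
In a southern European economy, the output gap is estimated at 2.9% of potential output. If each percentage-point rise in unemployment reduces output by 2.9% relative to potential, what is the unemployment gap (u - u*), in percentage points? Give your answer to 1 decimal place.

Okun's law: output gap = -β × (u - u*), so u - u* = -(output gap)/β.
u - u* = -(2.9)/2.9 = -1 percentage point.

-1.0 percentage points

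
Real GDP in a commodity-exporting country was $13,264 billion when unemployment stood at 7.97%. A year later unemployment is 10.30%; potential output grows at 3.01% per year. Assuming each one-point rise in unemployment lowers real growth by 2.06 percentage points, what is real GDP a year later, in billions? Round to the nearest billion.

Δu = 10.3 - 7.97 = 2.33 points.
Okun's law (growth form): g_Y = g_Y* - β × Δu = 3.01 - 2.06 × (2.33) = 3.01 - 4.7998 = -1.7898%.
Real GDP in the next year = 13264 × (1 - 1.7898/100) = 13264 × 0.982102 ≈ 13027 billion.

$13,027 billion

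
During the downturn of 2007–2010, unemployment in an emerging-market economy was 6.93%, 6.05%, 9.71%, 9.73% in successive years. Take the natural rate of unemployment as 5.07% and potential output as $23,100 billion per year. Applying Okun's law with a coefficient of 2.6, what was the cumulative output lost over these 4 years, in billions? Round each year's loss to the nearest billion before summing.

$7,292 billion

Year 2007: gap = -2.6 × (6.93 - 5.07) = -4.836%, loss ≈ 23100 × 4.836/100 ≈ 1117.
Year 2008: gap = -2.6 × (6.05 - 5.07) = -2.548%, loss ≈ 23100 × 2.548/100 ≈ 589.
Year 2009: gap = -2.6 × (9.71 - 5.07) = -12.064%, loss ≈ 23100 × 12.064/100 ≈ 2787.
Year 2010: gap = -2.6 × (9.73 - 5.07) = -12.116%, loss ≈ 23100 × 12.116/100 ≈ 2799.
Total lost output = 1117 + 589 + 2787 + 2799 = 7292 billion.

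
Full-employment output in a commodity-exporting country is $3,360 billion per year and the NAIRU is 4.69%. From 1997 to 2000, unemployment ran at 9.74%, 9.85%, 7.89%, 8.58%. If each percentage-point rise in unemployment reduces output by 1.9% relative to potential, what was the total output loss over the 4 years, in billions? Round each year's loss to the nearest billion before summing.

$1,103 billion

Year 1997: gap = -1.9 × (9.74 - 4.69) = -9.595%, loss ≈ 3360 × 9.595/100 ≈ 322.
Year 1998: gap = -1.9 × (9.85 - 4.69) = -9.804%, loss ≈ 3360 × 9.804/100 ≈ 329.
Year 1999: gap = -1.9 × (7.89 - 4.69) = -6.08%, loss ≈ 3360 × 6.08/100 ≈ 204.
Year 2000: gap = -1.9 × (8.58 - 4.69) = -7.391%, loss ≈ 3360 × 7.391/100 ≈ 248.
Total lost output = 322 + 329 + 204 + 248 = 1103 billion.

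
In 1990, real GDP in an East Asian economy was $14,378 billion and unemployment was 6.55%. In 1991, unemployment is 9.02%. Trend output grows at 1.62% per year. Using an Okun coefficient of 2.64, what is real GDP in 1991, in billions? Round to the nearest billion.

Δu = 9.02 - 6.55 = 2.47 points.
Okun's law (growth form): g_Y = g_Y* - β × Δu = 1.62 - 2.64 × (2.47) = 1.62 - 6.5208 = -4.9008%.
Real GDP in the next year = 14378 × (1 - 4.9008/100) = 14378 × 0.950992 ≈ 13673 billion.

$13,673 billion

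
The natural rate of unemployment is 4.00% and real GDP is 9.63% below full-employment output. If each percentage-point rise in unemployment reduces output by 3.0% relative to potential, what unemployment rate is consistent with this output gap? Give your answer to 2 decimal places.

From Okun's law, u - u* = -(output gap)/β = -(-9.63)/3.0 = 3.21 points.
So u = 4 + 3.21 = 7.21%.

7.21%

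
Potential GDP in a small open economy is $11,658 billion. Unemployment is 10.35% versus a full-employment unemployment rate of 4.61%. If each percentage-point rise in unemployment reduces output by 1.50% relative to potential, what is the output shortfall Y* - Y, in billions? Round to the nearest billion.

Output gap = -1.50 × (10.35 - 4.61) = -1.5 × 5.74 = -8.61%.
Actual GDP ≈ 11658 × 0.9139 ≈ 10654 billion, so the shortfall is 11658 - 10654 = 1004 billion.

$1,004 billion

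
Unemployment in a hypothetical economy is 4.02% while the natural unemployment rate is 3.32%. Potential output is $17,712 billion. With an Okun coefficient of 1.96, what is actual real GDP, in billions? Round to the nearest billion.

Unemployment gap = 4.02 - 3.32 = 0.7 points, so the output gap is -1.96 × 0.7 = -1.372%.
Actual GDP = 17712 × (1 - 1.372/100) = 17712 × 0.98628 ≈ 17469 billion.

$17,469 billion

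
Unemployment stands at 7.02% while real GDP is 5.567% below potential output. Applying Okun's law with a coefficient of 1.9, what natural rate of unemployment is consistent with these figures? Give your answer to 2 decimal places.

4.09%

From Okun's law, u - u* = -(output gap)/β = -(-5.567)/1.9 = 2.93 points.
So u* = 7.02 - 2.93 = 4.09%.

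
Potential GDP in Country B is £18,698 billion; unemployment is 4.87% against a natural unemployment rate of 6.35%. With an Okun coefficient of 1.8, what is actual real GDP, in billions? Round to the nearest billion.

Unemployment gap = 4.87 - 6.35 = -1.48 points, so the output gap is -1.8 × (-1.48) = 2.664%.
Actual GDP = 18698 × (1 + 2.664/100) = 18698 × 1.02664 ≈ 19196 billion.

£19,196 billion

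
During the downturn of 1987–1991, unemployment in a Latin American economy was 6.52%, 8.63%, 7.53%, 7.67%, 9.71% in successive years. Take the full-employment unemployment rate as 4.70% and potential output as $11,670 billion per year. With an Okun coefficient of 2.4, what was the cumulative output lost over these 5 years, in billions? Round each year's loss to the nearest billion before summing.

$4,639 billion

Year 1987: gap = -2.4 × (6.52 - 4.7) = -4.368%, loss ≈ 11670 × 4.368/100 ≈ 510.
Year 1988: gap = -2.4 × (8.63 - 4.7) = -9.432%, loss ≈ 11670 × 9.432/100 ≈ 1101.
Year 1989: gap = -2.4 × (7.53 - 4.7) = -6.792%, loss ≈ 11670 × 6.792/100 ≈ 793.
Year 1990: gap = -2.4 × (7.67 - 4.7) = -7.128%, loss ≈ 11670 × 7.128/100 ≈ 832.
Year 1991: gap = -2.4 × (9.71 - 4.7) = -12.024%, loss ≈ 11670 × 12.024/100 ≈ 1403.
Total lost output = 510 + 1101 + 793 + 832 + 1403 = 4639 billion.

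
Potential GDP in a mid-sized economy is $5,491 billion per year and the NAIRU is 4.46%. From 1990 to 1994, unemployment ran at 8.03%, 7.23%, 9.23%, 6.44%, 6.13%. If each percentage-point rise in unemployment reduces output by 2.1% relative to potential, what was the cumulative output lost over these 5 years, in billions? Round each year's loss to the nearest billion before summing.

$1,702 billion

Year 1990: gap = -2.1 × (8.03 - 4.46) = -7.497%, loss ≈ 5491 × 7.497/100 ≈ 412.
Year 1991: gap = -2.1 × (7.23 - 4.46) = -5.817%, loss ≈ 5491 × 5.817/100 ≈ 319.
Year 1992: gap = -2.1 × (9.23 - 4.46) = -10.017%, loss ≈ 5491 × 10.017/100 ≈ 550.
Year 1993: gap = -2.1 × (6.44 - 4.46) = -4.158%, loss ≈ 5491 × 4.158/100 ≈ 228.
Year 1994: gap = -2.1 × (6.13 - 4.46) = -3.507%, loss ≈ 5491 × 3.507/100 ≈ 193.
Total lost output = 412 + 319 + 550 + 228 + 193 = 1702 billion.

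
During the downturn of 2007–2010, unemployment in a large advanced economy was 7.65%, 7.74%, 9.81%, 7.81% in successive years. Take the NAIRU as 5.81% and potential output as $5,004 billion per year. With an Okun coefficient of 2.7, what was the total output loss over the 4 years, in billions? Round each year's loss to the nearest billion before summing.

Year 2007: gap = -2.7 × (7.65 - 5.81) = -4.968%, loss ≈ 5004 × 4.968/100 ≈ 249.
Year 2008: gap = -2.7 × (7.74 - 5.81) = -5.211%, loss ≈ 5004 × 5.211/100 ≈ 261.
Year 2009: gap = -2.7 × (9.81 - 5.81) = -10.8%, loss ≈ 5004 × 10.8/100 ≈ 540.
Year 2010: gap = -2.7 × (7.81 - 5.81) = -5.4%, loss ≈ 5004 × 5.4/100 ≈ 270.
Total lost output = 249 + 261 + 540 + 270 = 1320 billion.

$1,320 billion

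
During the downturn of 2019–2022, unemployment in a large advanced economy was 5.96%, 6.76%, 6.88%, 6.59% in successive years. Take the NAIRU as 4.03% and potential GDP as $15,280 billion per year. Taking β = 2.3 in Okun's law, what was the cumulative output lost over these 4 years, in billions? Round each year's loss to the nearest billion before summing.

Year 2019: gap = -2.3 × (5.96 - 4.03) = -4.439%, loss ≈ 15280 × 4.439/100 ≈ 678.
Year 2020: gap = -2.3 × (6.76 - 4.03) = -6.279%, loss ≈ 15280 × 6.279/100 ≈ 959.
Year 2021: gap = -2.3 × (6.88 - 4.03) = -6.555%, loss ≈ 15280 × 6.555/100 ≈ 1002.
Year 2022: gap = -2.3 × (6.59 - 4.03) = -5.888%, loss ≈ 15280 × 5.888/100 ≈ 900.
Total lost output = 678 + 959 + 1002 + 900 = 3539 billion.

$3,539 billion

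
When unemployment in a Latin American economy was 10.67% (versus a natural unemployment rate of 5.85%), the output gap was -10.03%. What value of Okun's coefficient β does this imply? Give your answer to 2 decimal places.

β ≈ 2.08

Okun's law: output gap = -β × (u - u*).
-10.03 = -β × (10.67 - 5.85) = -β × 4.82, so β = 10.03/4.82 = 2.08.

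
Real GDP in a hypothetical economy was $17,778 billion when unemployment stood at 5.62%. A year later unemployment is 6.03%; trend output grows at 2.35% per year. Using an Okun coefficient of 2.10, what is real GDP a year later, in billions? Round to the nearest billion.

Δu = 6.03 - 5.62 = 0.41 points.
Okun's law (growth form): g_Y = g_Y* - β × Δu = 2.35 - 2.10 × (0.41) = 2.35 - 0.861 = 1.489%.
Real GDP in the next year = 17778 × (1 + 1.489/100) = 17778 × 1.01489 ≈ 18043 billion.

$18,043 billion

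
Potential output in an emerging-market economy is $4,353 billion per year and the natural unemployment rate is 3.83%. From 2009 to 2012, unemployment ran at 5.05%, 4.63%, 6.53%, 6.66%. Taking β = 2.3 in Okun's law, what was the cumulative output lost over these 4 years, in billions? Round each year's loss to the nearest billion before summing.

Year 2009: gap = -2.3 × (5.05 - 3.83) = -2.806%, loss ≈ 4353 × 2.806/100 ≈ 122.
Year 2010: gap = -2.3 × (4.63 - 3.83) = -1.84%, loss ≈ 4353 × 1.84/100 ≈ 80.
Year 2011: gap = -2.3 × (6.53 - 3.83) = -6.21%, loss ≈ 4353 × 6.21/100 ≈ 270.
Year 2012: gap = -2.3 × (6.66 - 3.83) = -6.509%, loss ≈ 4353 × 6.509/100 ≈ 283.
Total lost output = 122 + 80 + 270 + 283 = 755 billion.

$755 billion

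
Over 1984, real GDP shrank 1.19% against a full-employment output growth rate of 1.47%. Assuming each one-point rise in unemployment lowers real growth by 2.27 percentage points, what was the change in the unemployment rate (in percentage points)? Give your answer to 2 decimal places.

Growth-rate Okun's law: g_Y = g_Y* - β × Δu, so Δu = (g_Y* - g_Y)/β.
Δu = (1.47 + 1.19)/2.27 = 2.66/2.27 = 1.17 percentage points.

1.17 percentage points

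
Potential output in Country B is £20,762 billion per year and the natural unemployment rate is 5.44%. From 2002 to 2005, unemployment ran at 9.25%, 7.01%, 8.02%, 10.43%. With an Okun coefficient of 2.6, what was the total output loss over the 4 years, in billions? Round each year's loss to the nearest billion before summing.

£6,992 billion

Year 2002: gap = -2.6 × (9.25 - 5.44) = -9.906%, loss ≈ 20762 × 9.906/100 ≈ 2057.
Year 2003: gap = -2.6 × (7.01 - 5.44) = -4.082%, loss ≈ 20762 × 4.082/100 ≈ 848.
Year 2004: gap = -2.6 × (8.02 - 5.44) = -6.708%, loss ≈ 20762 × 6.708/100 ≈ 1393.
Year 2005: gap = -2.6 × (10.43 - 5.44) = -12.974%, loss ≈ 20762 × 12.974/100 ≈ 2694.
Total lost output = 2057 + 848 + 1393 + 2694 = 6992 billion.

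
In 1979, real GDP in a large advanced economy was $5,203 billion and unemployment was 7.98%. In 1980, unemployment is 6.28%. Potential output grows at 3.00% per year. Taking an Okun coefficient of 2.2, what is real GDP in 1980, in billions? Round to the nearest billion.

Δu = 6.28 - 7.98 = -1.7 points.
Okun's law (growth form): g_Y = g_Y* - β × Δu = 3.00 - 2.2 × (-1.70) = 3 + 3.74 = 6.74%.
Real GDP in the next year = 5203 × (1 + 6.74/100) = 5203 × 1.0674 ≈ 5554 billion.

$5,554 billion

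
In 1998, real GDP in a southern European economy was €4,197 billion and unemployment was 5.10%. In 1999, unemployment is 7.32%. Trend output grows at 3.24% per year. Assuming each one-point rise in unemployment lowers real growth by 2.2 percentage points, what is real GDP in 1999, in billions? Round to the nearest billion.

Δu = 7.32 - 5.1 = 2.22 points.
Okun's law (growth form): g_Y = g_Y* - β × Δu = 3.24 - 2.2 × (2.22) = 3.24 - 4.884 = -1.644%.
Real GDP in the next year = 4197 × (1 - 1.644/100) = 4197 × 0.98356 ≈ 4128 billion.

€4,128 billion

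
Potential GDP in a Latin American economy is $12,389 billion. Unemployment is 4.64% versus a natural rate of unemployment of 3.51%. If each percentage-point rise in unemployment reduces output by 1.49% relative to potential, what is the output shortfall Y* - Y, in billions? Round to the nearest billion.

$209 billion

Output gap = -1.49 × (4.64 - 3.51) = -1.49 × 1.13 = -1.6837%.
Actual GDP ≈ 12389 × 0.983163 ≈ 12180 billion, so the shortfall is 12389 - 12180 = 209 billion.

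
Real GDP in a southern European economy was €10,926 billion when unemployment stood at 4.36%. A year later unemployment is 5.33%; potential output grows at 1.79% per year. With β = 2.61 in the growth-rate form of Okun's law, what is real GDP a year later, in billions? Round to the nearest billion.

€10,845 billion

Δu = 5.33 - 4.36 = 0.97 points.
Okun's law (growth form): g_Y = g_Y* - β × Δu = 1.79 - 2.61 × (0.97) = 1.79 - 2.5317 = -0.7417%.
Real GDP in the next year = 10926 × (1 - 0.7417/100) = 10926 × 0.992583 ≈ 10845 billion.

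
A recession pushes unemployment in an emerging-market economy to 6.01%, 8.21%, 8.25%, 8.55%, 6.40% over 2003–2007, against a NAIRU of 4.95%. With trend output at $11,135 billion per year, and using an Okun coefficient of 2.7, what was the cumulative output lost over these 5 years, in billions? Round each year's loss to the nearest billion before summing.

Year 2003: gap = -2.7 × (6.01 - 4.95) = -2.862%, loss ≈ 11135 × 2.862/100 ≈ 319.
Year 2004: gap = -2.7 × (8.21 - 4.95) = -8.802%, loss ≈ 11135 × 8.802/100 ≈ 980.
Year 2005: gap = -2.7 × (8.25 - 4.95) = -8.91%, loss ≈ 11135 × 8.91/100 ≈ 992.
Year 2006: gap = -2.7 × (8.55 - 4.95) = -9.72%, loss ≈ 11135 × 9.72/100 ≈ 1082.
Year 2007: gap = -2.7 × (6.4 - 4.95) = -3.915%, loss ≈ 11135 × 3.915/100 ≈ 436.
Total lost output = 319 + 980 + 992 + 1082 + 436 = 3809 billion.

$3,809 billion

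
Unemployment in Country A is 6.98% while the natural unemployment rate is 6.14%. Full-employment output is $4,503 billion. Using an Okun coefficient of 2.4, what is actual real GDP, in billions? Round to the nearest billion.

$4,412 billion

Unemployment gap = 6.98 - 6.14 = 0.84 points, so the output gap is -2.4 × 0.84 = -2.016%.
Actual GDP = 4503 × (1 - 2.016/100) = 4503 × 0.97984 ≈ 4412 billion.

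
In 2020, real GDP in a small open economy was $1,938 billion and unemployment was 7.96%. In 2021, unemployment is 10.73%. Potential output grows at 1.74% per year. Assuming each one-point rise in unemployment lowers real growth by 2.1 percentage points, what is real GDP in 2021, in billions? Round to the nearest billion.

Δu = 10.73 - 7.96 = 2.77 points.
Okun's law (growth form): g_Y = g_Y* - β × Δu = 1.74 - 2.1 × (2.77) = 1.74 - 5.817 = -4.077%.
Real GDP in the next year = 1938 × (1 - 4.077/100) = 1938 × 0.95923 ≈ 1859 billion.

$1,859 billion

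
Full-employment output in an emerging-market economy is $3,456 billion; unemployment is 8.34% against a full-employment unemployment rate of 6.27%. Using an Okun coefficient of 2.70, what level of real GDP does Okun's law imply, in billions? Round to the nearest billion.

$3,263 billion

Unemployment gap = 8.34 - 6.27 = 2.07 points, so the output gap is -2.7 × 2.07 = -5.589%.
Actual GDP = 3456 × (1 - 5.589/100) = 3456 × 0.94411 ≈ 3263 billion.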